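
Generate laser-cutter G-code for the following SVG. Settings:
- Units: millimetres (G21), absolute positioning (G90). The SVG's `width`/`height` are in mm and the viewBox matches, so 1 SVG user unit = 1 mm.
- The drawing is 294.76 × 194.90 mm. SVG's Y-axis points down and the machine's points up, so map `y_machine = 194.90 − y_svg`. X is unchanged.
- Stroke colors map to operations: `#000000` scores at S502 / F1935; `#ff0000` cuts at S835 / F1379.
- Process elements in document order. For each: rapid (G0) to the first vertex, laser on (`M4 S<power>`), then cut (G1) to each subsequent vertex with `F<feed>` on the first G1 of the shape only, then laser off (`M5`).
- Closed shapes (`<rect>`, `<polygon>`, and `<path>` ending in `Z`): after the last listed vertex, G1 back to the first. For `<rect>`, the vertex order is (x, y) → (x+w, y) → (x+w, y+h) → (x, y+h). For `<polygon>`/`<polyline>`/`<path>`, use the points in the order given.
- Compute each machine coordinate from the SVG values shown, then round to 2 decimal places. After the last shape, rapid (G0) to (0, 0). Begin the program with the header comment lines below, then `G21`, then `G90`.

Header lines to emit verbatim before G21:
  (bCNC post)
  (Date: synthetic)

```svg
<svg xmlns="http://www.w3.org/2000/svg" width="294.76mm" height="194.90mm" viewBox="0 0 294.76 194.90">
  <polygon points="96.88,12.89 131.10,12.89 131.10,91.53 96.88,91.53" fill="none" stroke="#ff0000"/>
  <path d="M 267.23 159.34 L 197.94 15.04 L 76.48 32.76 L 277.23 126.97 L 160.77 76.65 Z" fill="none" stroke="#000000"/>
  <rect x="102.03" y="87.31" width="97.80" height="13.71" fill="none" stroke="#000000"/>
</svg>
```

(bCNC post)
(Date: synthetic)
G21
G90
G0 X96.88 Y182.01
M4 S835
G1 X131.10 Y182.01 F1379
G1 X131.10 Y103.37
G1 X96.88 Y103.37
G1 X96.88 Y182.01
M5
G0 X267.23 Y35.56
M4 S502
G1 X197.94 Y179.86 F1935
G1 X76.48 Y162.14
G1 X277.23 Y67.93
G1 X160.77 Y118.25
G1 X267.23 Y35.56
M5
G0 X102.03 Y107.59
M4 S502
G1 X199.83 Y107.59 F1935
G1 X199.83 Y93.88
G1 X102.03 Y93.88
G1 X102.03 Y107.59
M5
G0 X0.00 Y0.00

Since the viewBox matches the mm dimensions, user units are millimetres directly. The only transform is the Y-flip y_m = 194.90 − y_svg.

Shape 1 is a rectangle drawn with `<polygon>`. Its stroke #ff0000 means cut at S835, F1379. After flipping Y the toolpath is (96.88,182.01) → (131.10,182.01) → (131.10,103.37) → (96.88,103.37) → (96.88,182.01), returning to the start.

Shape 2 is a closed polygon drawn with `<path>`. Its stroke #000000 means score at S502, F1935. After flipping Y the toolpath is (267.23,35.56) → (197.94,179.86) → (76.48,162.14) → (277.23,67.93) → (160.77,118.25) → (267.23,35.56), returning to the start.

Shape 3 is a rectangle drawn with `<rect>`. Its stroke #000000 means score at S502, F1935. After flipping Y the toolpath is (102.03,107.59) → (199.83,107.59) → (199.83,93.88) → (102.03,93.88) → (102.03,107.59), returning to the start.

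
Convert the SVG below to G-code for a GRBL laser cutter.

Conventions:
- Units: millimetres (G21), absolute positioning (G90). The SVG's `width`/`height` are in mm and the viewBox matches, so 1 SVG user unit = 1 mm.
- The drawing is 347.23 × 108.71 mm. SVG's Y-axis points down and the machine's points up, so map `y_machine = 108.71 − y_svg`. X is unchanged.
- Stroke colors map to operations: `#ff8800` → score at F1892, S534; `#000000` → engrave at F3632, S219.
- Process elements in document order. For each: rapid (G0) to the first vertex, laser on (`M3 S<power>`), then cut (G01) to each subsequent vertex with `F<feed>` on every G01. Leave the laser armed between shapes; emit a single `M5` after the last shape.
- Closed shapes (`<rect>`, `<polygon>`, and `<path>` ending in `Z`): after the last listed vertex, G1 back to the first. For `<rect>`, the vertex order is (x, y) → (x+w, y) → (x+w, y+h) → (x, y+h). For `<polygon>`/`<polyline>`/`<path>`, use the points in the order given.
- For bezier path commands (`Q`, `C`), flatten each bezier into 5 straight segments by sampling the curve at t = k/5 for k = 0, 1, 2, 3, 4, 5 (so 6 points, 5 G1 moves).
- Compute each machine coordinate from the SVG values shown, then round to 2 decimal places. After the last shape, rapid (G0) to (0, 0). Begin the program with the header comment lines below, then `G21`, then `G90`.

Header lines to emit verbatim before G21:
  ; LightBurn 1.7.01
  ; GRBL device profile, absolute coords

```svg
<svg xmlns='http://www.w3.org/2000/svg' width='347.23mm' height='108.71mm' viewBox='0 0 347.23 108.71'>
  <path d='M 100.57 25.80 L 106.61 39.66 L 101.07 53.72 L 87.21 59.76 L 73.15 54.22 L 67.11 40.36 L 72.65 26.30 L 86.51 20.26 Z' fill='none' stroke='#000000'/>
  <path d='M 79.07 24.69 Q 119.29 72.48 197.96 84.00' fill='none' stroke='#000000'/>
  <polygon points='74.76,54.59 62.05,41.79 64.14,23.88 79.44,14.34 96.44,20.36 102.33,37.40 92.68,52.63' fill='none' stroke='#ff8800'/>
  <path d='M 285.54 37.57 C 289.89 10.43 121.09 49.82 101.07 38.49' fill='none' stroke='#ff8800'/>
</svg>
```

Since the viewBox matches the mm dimensions, user units are millimetres directly. The only transform is the Y-flip y_m = 108.71 − y_svg.

Shape 1 is a regular polygon drawn with `<path>`. Its stroke #000000 means engrave at S219, F3632. After flipping Y the toolpath is (100.57,82.91) → (106.61,69.05) → (101.07,54.99) → (87.21,48.95) → (73.15,54.49) → (67.11,68.35) → (72.65,82.41) → (86.51,88.45) → (100.57,82.91), returning to the start.

Shape 2 is a quadratic bezier drawn with `<path>`. Its stroke #000000 means engrave at S219, F3632. After flipping Y the toolpath is (79.07,84.02) → (96.70,66.35) → (117.40,51.59) → (141.18,39.73) → (168.03,30.77) → (197.96,24.71).

Shape 3 is a regular polygon drawn with `<polygon>`. Its stroke #ff8800 means score at S534, F1892. After flipping Y the toolpath is (74.76,54.12) → (62.05,66.92) → (64.14,84.83) → (79.44,94.37) → (96.44,88.35) → (102.33,71.31) → (92.68,56.08) → (74.76,54.12), returning to the start.

Shape 4 is a cubic bezier drawn with `<path>`. Its stroke #ff8800 means score at S534, F1892. After flipping Y the toolpath is (285.54,71.14) → (269.95,80.38) → (228.25,79.28) → (175.90,73.47) → (128.36,68.57) → (101.07,70.22).

; LightBurn 1.7.01
; GRBL device profile, absolute coords
G21
G90
G0 X100.57 Y82.91
M3 S219
G01 X106.61 Y69.05 F3632
G01 X101.07 Y54.99 F3632
G01 X87.21 Y48.95 F3632
G01 X73.15 Y54.49 F3632
G01 X67.11 Y68.35 F3632
G01 X72.65 Y82.41 F3632
G01 X86.51 Y88.45 F3632
G01 X100.57 Y82.91 F3632
G0 X79.07 Y84.02
M3 S219
G01 X96.70 Y66.35 F3632
G01 X117.40 Y51.59 F3632
G01 X141.18 Y39.73 F3632
G01 X168.03 Y30.77 F3632
G01 X197.96 Y24.71 F3632
G0 X74.76 Y54.12
M3 S534
G01 X62.05 Y66.92 F1892
G01 X64.14 Y84.83 F1892
G01 X79.44 Y94.37 F1892
G01 X96.44 Y88.35 F1892
G01 X102.33 Y71.31 F1892
G01 X92.68 Y56.08 F1892
G01 X74.76 Y54.12 F1892
G0 X285.54 Y71.14
M3 S534
G01 X269.95 Y80.38 F1892
G01 X228.25 Y79.28 F1892
G01 X175.90 Y73.47 F1892
G01 X128.36 Y68.57 F1892
G01 X101.07 Y70.22 F1892
M5
G0 X0.00 Y0.00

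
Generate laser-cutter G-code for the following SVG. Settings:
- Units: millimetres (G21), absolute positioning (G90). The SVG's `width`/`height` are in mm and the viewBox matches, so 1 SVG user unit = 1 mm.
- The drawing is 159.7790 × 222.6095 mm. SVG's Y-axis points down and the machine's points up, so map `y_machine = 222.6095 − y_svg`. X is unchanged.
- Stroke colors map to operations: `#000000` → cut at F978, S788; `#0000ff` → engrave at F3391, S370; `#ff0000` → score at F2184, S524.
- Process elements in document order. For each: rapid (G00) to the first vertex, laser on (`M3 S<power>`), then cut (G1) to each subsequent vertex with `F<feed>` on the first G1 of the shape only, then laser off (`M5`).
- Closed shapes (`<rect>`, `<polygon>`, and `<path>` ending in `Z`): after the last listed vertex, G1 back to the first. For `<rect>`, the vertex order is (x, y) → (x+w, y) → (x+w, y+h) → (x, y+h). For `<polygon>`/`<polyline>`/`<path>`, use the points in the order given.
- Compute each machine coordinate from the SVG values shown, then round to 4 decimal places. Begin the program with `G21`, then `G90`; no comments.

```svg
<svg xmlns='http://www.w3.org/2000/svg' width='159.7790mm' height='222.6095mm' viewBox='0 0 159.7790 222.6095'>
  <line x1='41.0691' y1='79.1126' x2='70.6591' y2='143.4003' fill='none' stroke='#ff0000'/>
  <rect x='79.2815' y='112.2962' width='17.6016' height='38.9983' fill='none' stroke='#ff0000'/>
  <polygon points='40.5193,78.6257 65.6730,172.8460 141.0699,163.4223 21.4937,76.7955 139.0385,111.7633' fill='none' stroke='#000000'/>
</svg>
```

viewBox `0 0 159.7790 222.6095` with mm width/height → 1 unit = 1 mm. Flip: y_m = 222.6095 − y_svg.

**Shape 1** — `<line>` line segment, stroke `#ff0000` → score (S524, F2184). Machine vertices: (41.0691,143.4969) → (70.6591,79.2092). Open path.

**Shape 2** — `<rect>` rectangle, stroke `#ff0000` → score (S524, F2184). Machine vertices: (79.2815,110.3133) → (96.8831,110.3133) → (96.8831,71.3150) → (79.2815,71.3150) → (79.2815,110.3133). Closed: final G1 returns to the first vertex.

**Shape 3** — `<polygon>` closed polygon, stroke `#000000` → cut (S788, F978). Machine vertices: (40.5193,143.9838) → (65.6730,49.7635) → (141.0699,59.1872) → (21.4937,145.8140) → (139.0385,110.8462) → (40.5193,143.9838). Closed: final G1 returns to the first vertex.

G21
G90
G00 X41.0691 Y143.4969
M3 S524
G1 X70.6591 Y79.2092 F2184
M5
G00 X79.2815 Y110.3133
M3 S524
G1 X96.8831 Y110.3133 F2184
G1 X96.8831 Y71.3150
G1 X79.2815 Y71.3150
G1 X79.2815 Y110.3133
M5
G00 X40.5193 Y143.9838
M3 S788
G1 X65.6730 Y49.7635 F978
G1 X141.0699 Y59.1872
G1 X21.4937 Y145.8140
G1 X139.0385 Y110.8462
G1 X40.5193 Y143.9838
M5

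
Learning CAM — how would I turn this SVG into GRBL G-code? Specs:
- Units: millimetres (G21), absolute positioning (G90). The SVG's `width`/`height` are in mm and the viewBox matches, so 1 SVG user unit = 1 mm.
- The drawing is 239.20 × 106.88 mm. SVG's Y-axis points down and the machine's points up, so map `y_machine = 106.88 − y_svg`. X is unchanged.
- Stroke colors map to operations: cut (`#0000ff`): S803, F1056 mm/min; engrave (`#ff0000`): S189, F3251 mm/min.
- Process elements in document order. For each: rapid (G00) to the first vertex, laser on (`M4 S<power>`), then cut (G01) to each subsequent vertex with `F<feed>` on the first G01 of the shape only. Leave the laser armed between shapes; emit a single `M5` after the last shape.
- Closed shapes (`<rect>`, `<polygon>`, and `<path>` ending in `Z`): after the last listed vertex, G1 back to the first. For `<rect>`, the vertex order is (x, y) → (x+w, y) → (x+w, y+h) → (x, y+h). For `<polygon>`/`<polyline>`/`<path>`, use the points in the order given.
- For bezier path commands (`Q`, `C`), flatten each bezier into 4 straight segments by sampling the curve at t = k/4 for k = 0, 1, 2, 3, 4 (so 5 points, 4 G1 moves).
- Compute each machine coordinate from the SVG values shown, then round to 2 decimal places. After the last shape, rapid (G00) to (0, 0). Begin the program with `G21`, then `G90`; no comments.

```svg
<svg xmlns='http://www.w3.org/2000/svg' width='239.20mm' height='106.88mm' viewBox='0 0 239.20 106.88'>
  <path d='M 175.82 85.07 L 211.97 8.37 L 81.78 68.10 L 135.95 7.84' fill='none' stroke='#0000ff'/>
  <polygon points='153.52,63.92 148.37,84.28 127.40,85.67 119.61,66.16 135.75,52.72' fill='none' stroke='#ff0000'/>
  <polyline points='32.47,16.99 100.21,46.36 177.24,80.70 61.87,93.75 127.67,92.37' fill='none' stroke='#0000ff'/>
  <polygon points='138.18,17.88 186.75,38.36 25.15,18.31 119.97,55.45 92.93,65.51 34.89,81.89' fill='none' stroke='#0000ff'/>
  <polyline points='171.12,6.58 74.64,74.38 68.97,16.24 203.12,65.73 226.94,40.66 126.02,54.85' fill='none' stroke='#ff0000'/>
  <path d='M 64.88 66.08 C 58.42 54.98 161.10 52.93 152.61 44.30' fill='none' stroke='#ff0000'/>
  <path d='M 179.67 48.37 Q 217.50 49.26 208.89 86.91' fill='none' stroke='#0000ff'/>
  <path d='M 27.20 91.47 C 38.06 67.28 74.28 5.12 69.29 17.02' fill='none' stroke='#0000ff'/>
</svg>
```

G21
G90
G00 X175.82 Y21.81
M4 S803
G01 X211.97 Y98.51 F1056
G01 X81.78 Y38.78
G01 X135.95 Y99.04
G00 X153.52 Y42.96
M4 S189
G01 X148.37 Y22.60 F3251
G01 X127.40 Y21.21
G01 X119.61 Y40.72
G01 X135.75 Y54.16
G01 X153.52 Y42.96
G00 X32.47 Y89.89
M4 S803
G01 X100.21 Y60.52 F1056
G01 X177.24 Y26.18
G01 X61.87 Y13.13
G01 X127.67 Y14.51
G00 X138.18 Y89.00
M4 S803
G01 X186.75 Y68.52 F1056
G01 X25.15 Y88.57
G01 X119.97 Y51.43
G01 X92.93 Y41.37
G01 X34.89 Y24.99
G01 X138.18 Y89.00
G00 X171.12 Y100.30
M4 S189
G01 X74.64 Y32.50 F3251
G01 X68.97 Y90.64
G01 X203.12 Y41.15
G01 X226.94 Y66.22
G01 X126.02 Y52.03
G00 X64.88 Y40.80
M4 S189
G01 X77.06 Y47.67 F3251
G01 X109.51 Y52.62
G01 X141.58 Y57.10
G01 X152.61 Y62.58
G00 X179.67 Y58.51
M4 S803
G01 X195.68 Y55.77 F1056
G01 X205.89 Y48.43
G01 X210.29 Y36.50
G01 X208.89 Y19.97
G00 X27.20 Y15.41
M4 S803
G01 X39.06 Y38.92 F1056
G01 X54.19 Y66.17
G01 X66.35 Y86.65
G01 X69.29 Y89.86
M5
G00 X0.00 Y0.00

1 u = 1 mm; y_m = 106.88 − y.

[1] `<path>` open polyline, #0000ff→cut S803 F1056: (175.82,21.81) → (211.97,98.51) → (81.78,38.78) → (135.95,99.04)

[2] `<polygon>` regular polygon, #ff0000→engrave S189 F3251: (153.52,42.96) → (148.37,22.60) → (127.40,21.21) → (119.61,40.72) → (135.75,54.16) → (153.52,42.96) (closed)

[3] `<polyline>` open polyline, #0000ff→cut S803 F1056: (32.47,89.89) → (100.21,60.52) → (177.24,26.18) → (61.87,13.13) → (127.67,14.51)

[4] `<polygon>` closed polygon, #0000ff→cut S803 F1056: (138.18,89.00) → (186.75,68.52) → (25.15,88.57) → (119.97,51.43) → (92.93,41.37) → (34.89,24.99) → (138.18,89.00) (closed)

[5] `<polyline>` open polyline, #ff0000→engrave S189 F3251: (171.12,100.30) → (74.64,32.50) → (68.97,90.64) → (203.12,41.15) → (226.94,66.22) → (126.02,52.03)

[6] `<path>` cubic bezier, #ff0000→engrave S189 F3251: (64.88,40.80) → (77.06,47.67) → (109.51,52.62) → (141.58,57.10) → (152.61,62.58)

[7] `<path>` quadratic bezier, #0000ff→cut S803 F1056: (179.67,58.51) → (195.68,55.77) → (205.89,48.43) → (210.29,36.50) → (208.89,19.97)

[8] `<path>` cubic bezier, #0000ff→cut S803 F1056: (27.20,15.41) → (39.06,38.92) → (54.19,66.17) → (66.35,86.65) → (69.29,89.86)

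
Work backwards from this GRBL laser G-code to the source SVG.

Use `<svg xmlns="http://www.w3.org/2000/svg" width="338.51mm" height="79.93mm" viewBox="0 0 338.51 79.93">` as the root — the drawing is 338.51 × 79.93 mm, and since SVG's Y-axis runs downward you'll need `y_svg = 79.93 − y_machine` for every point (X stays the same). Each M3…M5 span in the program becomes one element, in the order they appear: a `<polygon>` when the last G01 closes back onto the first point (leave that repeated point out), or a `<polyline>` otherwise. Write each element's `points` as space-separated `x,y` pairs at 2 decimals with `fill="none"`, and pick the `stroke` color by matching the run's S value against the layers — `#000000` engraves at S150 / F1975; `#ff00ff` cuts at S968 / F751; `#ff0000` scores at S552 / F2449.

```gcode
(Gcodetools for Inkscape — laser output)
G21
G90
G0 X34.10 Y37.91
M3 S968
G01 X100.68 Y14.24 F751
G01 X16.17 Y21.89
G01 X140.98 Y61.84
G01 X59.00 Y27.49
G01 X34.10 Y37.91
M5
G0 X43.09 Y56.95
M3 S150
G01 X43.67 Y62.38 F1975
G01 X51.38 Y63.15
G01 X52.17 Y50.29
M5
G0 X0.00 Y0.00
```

<svg xmlns="http://www.w3.org/2000/svg" width="338.51mm" height="79.93mm" viewBox="0 0 338.51 79.93">
  <polygon points="34.10,42.02 100.68,65.69 16.17,58.04 140.98,18.09 59.00,52.44" fill="none" stroke="#ff00ff"/>
  <polyline points="43.09,22.98 43.67,17.55 51.38,16.78 52.17,29.64" fill="none" stroke="#000000"/>
</svg>

Machine Y-up, SVG Y-down with viewBox height 79.93, so y_svg = 79.93 − y_machine; X carries over.

Run 1: power S968 maps to stroke `#ff00ff` (cut). The run returns to its start, so emit a `<polygon>` with points (Y-flipped): 34.10,42.02 100.68,65.69 16.17,58.04 140.98,18.09 59.00,52.44.

Run 2: power S150 maps to stroke `#000000` (engrave). The run is open, so emit a `<polyline>` with points (Y-flipped): 43.09,22.98 43.67,17.55 51.38,16.78 52.17,29.64.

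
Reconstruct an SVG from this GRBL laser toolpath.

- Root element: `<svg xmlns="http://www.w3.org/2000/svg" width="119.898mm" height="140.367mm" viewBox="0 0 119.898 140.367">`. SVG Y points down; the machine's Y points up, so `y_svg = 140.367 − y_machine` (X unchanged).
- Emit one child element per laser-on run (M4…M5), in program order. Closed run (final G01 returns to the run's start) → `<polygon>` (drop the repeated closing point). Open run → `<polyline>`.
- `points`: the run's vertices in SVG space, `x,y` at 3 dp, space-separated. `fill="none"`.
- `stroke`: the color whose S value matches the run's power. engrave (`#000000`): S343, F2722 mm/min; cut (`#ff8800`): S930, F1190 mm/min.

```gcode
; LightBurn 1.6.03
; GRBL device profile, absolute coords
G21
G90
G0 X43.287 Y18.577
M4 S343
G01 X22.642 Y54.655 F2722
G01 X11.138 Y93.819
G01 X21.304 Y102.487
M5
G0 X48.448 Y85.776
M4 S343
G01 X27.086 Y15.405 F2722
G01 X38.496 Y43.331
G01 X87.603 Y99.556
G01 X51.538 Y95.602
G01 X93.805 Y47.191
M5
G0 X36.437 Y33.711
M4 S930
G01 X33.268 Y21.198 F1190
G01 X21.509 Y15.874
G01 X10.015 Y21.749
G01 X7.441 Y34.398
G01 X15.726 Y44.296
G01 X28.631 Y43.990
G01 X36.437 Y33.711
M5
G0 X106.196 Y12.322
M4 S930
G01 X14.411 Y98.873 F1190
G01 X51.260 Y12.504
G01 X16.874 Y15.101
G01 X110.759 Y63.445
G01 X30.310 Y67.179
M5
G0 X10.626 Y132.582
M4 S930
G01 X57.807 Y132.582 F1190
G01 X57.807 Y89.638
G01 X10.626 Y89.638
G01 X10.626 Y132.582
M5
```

Each laser-on run becomes one SVG element. Flip Y back into SVG space with y_svg = 140.367 − y_machine.

Run 1: the run's S343 means `#000000` (engrave). The run is open, so emit a `<polyline>` with points (Y-flipped): 43.287,121.790 22.642,85.712 11.138,46.548 21.304,37.880.

Run 2: the run's S343 means `#000000` (engrave). The run is open, so emit a `<polyline>` with points (Y-flipped): 48.448,54.591 27.086,124.962 38.496,97.036 87.603,40.811 51.538,44.765 93.805,93.176.

Run 3: S930 ⇒ cut layer `#ff8800`. The run returns to its start, so emit a `<polygon>` with points (Y-flipped): 36.437,106.656 33.268,119.169 21.509,124.493 10.015,118.618 7.441,105.969 15.726,96.071 28.631,96.377.

Run 4: S930 ⇒ cut layer `#ff8800`. The run is open, so emit a `<polyline>` with points (Y-flipped): 106.196,128.045 14.411,41.494 51.260,127.863 16.874,125.266 110.759,76.922 30.310,73.188.

Run 5: power S930 maps to stroke `#ff8800` (cut). The run returns to its start, so emit a `<polygon>` with points (Y-flipped): 10.626,7.785 57.807,7.785 57.807,50.729 10.626,50.729.

<svg xmlns="http://www.w3.org/2000/svg" width="119.898mm" height="140.367mm" viewBox="0 0 119.898 140.367">
  <polyline points="43.287,121.790 22.642,85.712 11.138,46.548 21.304,37.880" fill="none" stroke="#000000"/>
  <polyline points="48.448,54.591 27.086,124.962 38.496,97.036 87.603,40.811 51.538,44.765 93.805,93.176" fill="none" stroke="#000000"/>
  <polygon points="36.437,106.656 33.268,119.169 21.509,124.493 10.015,118.618 7.441,105.969 15.726,96.071 28.631,96.377" fill="none" stroke="#ff8800"/>
  <polyline points="106.196,128.045 14.411,41.494 51.260,127.863 16.874,125.266 110.759,76.922 30.310,73.188" fill="none" stroke="#ff8800"/>
  <polygon points="10.626,7.785 57.807,7.785 57.807,50.729 10.626,50.729" fill="none" stroke="#ff8800"/>
</svg>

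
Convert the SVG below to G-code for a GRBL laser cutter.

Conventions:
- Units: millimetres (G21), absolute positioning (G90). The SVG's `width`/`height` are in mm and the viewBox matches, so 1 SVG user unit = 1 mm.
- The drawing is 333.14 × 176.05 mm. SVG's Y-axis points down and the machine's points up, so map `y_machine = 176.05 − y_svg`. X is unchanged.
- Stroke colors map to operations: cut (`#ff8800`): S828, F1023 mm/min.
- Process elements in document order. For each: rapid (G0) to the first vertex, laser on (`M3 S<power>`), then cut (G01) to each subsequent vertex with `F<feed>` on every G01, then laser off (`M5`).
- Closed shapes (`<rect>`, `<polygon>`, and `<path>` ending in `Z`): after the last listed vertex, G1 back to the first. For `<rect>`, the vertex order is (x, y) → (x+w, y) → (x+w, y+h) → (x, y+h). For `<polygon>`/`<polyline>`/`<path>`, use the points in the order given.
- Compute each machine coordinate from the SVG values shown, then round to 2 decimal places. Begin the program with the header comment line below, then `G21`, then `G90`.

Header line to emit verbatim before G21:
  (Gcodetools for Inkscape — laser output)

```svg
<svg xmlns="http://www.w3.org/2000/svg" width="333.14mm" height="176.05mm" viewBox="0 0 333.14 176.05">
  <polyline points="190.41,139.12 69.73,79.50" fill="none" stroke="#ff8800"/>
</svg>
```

(Gcodetools for Inkscape — laser output)
G21
G90
G0 X190.41 Y36.93
M3 S828
G01 X69.73 Y96.55 F1023
M5

Since the viewBox matches the mm dimensions, user units are millimetres directly. The only transform is the Y-flip y_m = 176.05 − y_svg.

Shape 1 is a line segment drawn with `<polyline>`. Its stroke #ff8800 means cut at S828, F1023. After flipping Y the toolpath is (190.41,36.93) → (69.73,96.55).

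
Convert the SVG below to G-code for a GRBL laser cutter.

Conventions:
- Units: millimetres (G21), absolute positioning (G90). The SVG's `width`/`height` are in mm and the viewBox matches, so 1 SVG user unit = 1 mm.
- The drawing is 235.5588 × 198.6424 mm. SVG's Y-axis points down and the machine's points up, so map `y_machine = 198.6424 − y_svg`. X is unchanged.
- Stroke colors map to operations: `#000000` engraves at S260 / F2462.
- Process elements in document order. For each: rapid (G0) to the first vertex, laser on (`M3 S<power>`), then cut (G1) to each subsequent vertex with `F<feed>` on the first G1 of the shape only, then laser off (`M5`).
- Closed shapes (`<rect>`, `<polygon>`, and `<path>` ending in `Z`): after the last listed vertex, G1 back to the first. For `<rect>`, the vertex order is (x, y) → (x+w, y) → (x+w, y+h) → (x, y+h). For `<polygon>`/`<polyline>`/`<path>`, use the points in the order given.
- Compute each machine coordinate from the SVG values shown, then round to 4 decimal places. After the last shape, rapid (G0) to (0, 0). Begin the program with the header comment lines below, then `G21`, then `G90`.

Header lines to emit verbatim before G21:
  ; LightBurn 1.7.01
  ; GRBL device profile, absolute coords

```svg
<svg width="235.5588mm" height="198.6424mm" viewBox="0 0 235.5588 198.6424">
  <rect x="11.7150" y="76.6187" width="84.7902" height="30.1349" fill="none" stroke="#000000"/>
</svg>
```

viewBox `0 0 235.5588 198.6424` with mm width/height → 1 unit = 1 mm. Flip: y_m = 198.6424 − y_svg.

**Shape 1** — `<rect>` rectangle, stroke `#000000` → engrave (S260, F2462). Machine vertices: (11.7150,122.0237) → (96.5052,122.0237) → (96.5052,91.8888) → (11.7150,91.8888) → (11.7150,122.0237). Closed: final G1 returns to the first vertex.

; LightBurn 1.7.01
; GRBL device profile, absolute coords
G21
G90
G0 X11.7150 Y122.0237
M3 S260
G1 X96.5052 Y122.0237 F2462
G1 X96.5052 Y91.8888
G1 X11.7150 Y91.8888
G1 X11.7150 Y122.0237
M5
G0 X0.0000 Y0.0000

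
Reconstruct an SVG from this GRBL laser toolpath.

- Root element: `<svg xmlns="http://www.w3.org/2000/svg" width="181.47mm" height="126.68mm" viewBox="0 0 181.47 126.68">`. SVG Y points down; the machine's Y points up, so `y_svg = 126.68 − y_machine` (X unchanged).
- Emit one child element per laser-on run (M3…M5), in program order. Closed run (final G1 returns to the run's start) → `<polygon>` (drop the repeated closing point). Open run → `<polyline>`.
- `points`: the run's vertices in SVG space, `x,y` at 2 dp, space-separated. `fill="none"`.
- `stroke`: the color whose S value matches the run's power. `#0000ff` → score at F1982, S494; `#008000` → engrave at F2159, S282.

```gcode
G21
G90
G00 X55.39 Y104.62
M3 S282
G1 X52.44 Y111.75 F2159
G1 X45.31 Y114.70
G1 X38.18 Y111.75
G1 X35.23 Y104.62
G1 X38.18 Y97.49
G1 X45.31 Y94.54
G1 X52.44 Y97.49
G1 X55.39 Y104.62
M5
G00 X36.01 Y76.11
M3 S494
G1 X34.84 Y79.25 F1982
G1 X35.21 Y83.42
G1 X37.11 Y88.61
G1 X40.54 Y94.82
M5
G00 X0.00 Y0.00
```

<svg xmlns="http://www.w3.org/2000/svg" width="181.47mm" height="126.68mm" viewBox="0 0 181.47 126.68">
  <polygon points="55.39,22.06 52.44,14.93 45.31,11.98 38.18,14.93 35.23,22.06 38.18,29.19 45.31,32.14 52.44,29.19" fill="none" stroke="#008000"/>
  <polyline points="36.01,50.57 34.84,47.43 35.21,43.26 37.11,38.07 40.54,31.86" fill="none" stroke="#0000ff"/>
</svg>

y_svg = 126.68 − y_m.

[1] S282→`#008000` (engrave); closed run; points: 55.39,22.06 52.44,14.93 45.31,11.98 38.18,14.93 35.23,22.06 38.18,29.19 45.31,32.14 52.44,29.19

[2] S494→`#0000ff` (score); open run; points: 36.01,50.57 34.84,47.43 35.21,43.26 37.11,38.07 40.54,31.86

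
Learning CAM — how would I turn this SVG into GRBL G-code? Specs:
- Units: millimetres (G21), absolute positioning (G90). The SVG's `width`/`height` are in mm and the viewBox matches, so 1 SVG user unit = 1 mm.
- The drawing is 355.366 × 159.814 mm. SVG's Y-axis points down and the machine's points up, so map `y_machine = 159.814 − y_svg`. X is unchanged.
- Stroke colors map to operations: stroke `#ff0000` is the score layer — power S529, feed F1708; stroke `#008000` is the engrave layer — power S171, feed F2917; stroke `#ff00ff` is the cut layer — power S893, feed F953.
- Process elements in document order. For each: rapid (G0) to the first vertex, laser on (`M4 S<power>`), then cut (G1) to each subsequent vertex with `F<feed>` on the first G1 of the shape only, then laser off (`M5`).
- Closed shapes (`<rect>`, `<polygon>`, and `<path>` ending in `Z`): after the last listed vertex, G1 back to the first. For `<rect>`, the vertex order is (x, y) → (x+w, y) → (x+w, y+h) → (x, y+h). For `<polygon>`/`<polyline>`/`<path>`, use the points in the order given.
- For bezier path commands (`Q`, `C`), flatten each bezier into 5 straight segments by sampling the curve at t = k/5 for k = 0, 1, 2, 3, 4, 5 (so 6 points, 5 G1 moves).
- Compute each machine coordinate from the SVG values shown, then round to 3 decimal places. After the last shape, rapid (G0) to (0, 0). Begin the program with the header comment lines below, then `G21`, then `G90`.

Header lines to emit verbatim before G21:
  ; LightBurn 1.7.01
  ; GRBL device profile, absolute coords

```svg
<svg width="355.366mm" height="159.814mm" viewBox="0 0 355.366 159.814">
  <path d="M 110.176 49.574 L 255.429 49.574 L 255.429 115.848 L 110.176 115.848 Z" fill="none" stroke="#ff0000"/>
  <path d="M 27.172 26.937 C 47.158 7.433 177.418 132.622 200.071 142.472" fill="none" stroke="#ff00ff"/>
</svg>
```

viewBox `0 0 355.366 159.814` with mm width/height → 1 unit = 1 mm. Flip: y_m = 159.814 − y_svg.

**Shape 1** — `<path>` rectangle, stroke `#ff0000` → score (S529, F1708). Machine vertices: (110.176,110.240) → (255.429,110.240) → (255.429,43.966) → (110.176,43.966) → (110.176,110.240). Closed: final G1 returns to the first vertex.

**Shape 2** — `<path>` cubic bezier, stroke `#ff00ff` → cut (S893, F953). Control points (SVG): P0=(27.172,26.937), P1=(47.158,7.433), P2=(177.418,132.622), P3=(200.071,142.472); sampled at t=k/5. Machine vertices: (27.172,132.877) → (50.653,129.296) → (90.142,103.471) → (135.180,67.883) → (175.309,35.012) → (200.071,17.342). Open path.

; LightBurn 1.7.01
; GRBL device profile, absolute coords
G21
G90
G0 X110.176 Y110.240
M4 S529
G1 X255.429 Y110.240 F1708
G1 X255.429 Y43.966
G1 X110.176 Y43.966
G1 X110.176 Y110.240
M5
G0 X27.172 Y132.877
M4 S893
G1 X50.653 Y129.296 F953
G1 X90.142 Y103.471
G1 X135.180 Y67.883
G1 X175.309 Y35.012
G1 X200.071 Y17.342
M5
G0 X0.000 Y0.000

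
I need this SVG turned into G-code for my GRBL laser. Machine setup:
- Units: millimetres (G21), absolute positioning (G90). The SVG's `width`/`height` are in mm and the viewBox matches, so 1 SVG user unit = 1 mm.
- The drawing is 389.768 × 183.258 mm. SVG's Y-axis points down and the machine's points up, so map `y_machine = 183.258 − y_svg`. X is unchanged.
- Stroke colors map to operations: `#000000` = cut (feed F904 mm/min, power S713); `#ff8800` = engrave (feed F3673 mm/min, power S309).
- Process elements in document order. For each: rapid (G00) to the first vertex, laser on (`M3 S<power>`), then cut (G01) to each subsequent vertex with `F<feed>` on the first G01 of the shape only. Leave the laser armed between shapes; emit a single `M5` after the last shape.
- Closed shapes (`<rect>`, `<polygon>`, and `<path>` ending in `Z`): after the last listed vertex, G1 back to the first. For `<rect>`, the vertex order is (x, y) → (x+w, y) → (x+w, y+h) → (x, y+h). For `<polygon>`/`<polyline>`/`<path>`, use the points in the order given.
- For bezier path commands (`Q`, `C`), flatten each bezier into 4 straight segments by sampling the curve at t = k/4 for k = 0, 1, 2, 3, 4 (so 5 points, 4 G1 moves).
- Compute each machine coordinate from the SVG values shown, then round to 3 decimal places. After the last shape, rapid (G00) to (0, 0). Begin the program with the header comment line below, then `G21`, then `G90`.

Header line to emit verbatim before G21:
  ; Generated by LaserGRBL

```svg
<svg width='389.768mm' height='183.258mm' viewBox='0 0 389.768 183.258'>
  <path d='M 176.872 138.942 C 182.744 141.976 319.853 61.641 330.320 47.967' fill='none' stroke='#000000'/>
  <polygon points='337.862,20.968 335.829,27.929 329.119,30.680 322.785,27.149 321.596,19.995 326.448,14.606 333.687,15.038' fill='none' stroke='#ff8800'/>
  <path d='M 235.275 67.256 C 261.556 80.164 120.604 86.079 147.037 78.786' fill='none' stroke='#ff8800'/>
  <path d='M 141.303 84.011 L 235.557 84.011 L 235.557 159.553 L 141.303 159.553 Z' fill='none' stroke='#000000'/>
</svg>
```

Since the viewBox matches the mm dimensions, user units are millimetres directly. The only transform is the Y-flip y_m = 183.258 − y_svg.

Shape 1 is a cubic bezier drawn with `<path>`. Its stroke #000000 means cut at S713, F904. After flipping Y the toolpath is (176.872,44.316) → (201.854,55.328) → (251.873,83.538) → (302.754,114.881) → (330.320,135.291).

Shape 2 is a regular polygon drawn with `<polygon>`. Its stroke #ff8800 means engrave at S309, F3673. After flipping Y the toolpath is (337.862,162.290) → (335.829,155.329) → (329.119,152.578) → (322.785,156.109) → (321.596,163.263) → (326.448,168.652) → (333.687,168.220) → (337.862,162.290), returning to the start.

Shape 3 is a cubic bezier drawn with `<path>`. Its stroke #ff8800 means engrave at S309, F3673. After flipping Y the toolpath is (235.275,116.002) → (228.858,107.729) → (191.099,102.662) → (153.369,101.382) → (147.037,104.472).

Shape 4 is a rectangle drawn with `<path>`. Its stroke #000000 means cut at S713, F904. After flipping Y the toolpath is (141.303,99.247) → (235.557,99.247) → (235.557,23.705) → (141.303,23.705) → (141.303,99.247), returning to the start.

; Generated by LaserGRBL
G21
G90
G00 X176.872 Y44.316
M3 S713
G01 X201.854 Y55.328 F904
G01 X251.873 Y83.538
G01 X302.754 Y114.881
G01 X330.320 Y135.291
G00 X337.862 Y162.290
M3 S309
G01 X335.829 Y155.329 F3673
G01 X329.119 Y152.578
G01 X322.785 Y156.109
G01 X321.596 Y163.263
G01 X326.448 Y168.652
G01 X333.687 Y168.220
G01 X337.862 Y162.290
G00 X235.275 Y116.002
M3 S309
G01 X228.858 Y107.729 F3673
G01 X191.099 Y102.662
G01 X153.369 Y101.382
G01 X147.037 Y104.472
G00 X141.303 Y99.247
M3 S713
G01 X235.557 Y99.247 F904
G01 X235.557 Y23.705
G01 X141.303 Y23.705
G01 X141.303 Y99.247
M5
G00 X0.000 Y0.000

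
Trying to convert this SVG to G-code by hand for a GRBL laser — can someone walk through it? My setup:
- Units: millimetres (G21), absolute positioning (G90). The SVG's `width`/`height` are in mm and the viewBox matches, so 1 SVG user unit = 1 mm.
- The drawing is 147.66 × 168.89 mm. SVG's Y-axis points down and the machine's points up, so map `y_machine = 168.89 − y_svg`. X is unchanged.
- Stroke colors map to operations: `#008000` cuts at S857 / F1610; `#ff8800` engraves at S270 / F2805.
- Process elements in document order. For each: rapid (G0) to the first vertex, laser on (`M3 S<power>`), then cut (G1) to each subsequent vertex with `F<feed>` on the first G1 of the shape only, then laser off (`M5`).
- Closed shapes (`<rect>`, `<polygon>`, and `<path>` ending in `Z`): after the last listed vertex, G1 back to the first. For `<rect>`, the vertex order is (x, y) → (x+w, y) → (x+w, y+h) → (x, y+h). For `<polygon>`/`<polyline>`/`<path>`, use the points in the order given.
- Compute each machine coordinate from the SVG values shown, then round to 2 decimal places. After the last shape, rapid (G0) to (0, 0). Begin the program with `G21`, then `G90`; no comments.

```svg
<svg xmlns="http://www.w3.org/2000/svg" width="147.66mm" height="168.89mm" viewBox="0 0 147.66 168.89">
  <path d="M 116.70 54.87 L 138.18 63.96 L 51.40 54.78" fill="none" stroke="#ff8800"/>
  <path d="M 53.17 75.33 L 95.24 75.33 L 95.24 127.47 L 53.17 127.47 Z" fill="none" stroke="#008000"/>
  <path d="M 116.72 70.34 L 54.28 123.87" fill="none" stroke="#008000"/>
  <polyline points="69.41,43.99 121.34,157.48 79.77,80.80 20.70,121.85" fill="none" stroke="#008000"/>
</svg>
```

Since the viewBox matches the mm dimensions, user units are millimetres directly. The only transform is the Y-flip y_m = 168.89 − y_svg.

Shape 1 is a open polyline drawn with `<path>`. Its stroke #ff8800 means engrave at S270, F2805. After flipping Y the toolpath is (116.70,114.02) → (138.18,104.93) → (51.40,114.11).

Shape 2 is a rectangle drawn with `<path>`. Its stroke #008000 means cut at S857, F1610. After flipping Y the toolpath is (53.17,93.56) → (95.24,93.56) → (95.24,41.42) → (53.17,41.42) → (53.17,93.56), returning to the start.

Shape 3 is a line segment drawn with `<path>`. Its stroke #008000 means cut at S857, F1610. After flipping Y the toolpath is (116.72,98.55) → (54.28,45.02).

Shape 4 is a open polyline drawn with `<polyline>`. Its stroke #008000 means cut at S857, F1610. After flipping Y the toolpath is (69.41,124.90) → (121.34,11.41) → (79.77,88.09) → (20.70,47.04).

G21
G90
G0 X116.70 Y114.02
M3 S270
G1 X138.18 Y104.93 F2805
G1 X51.40 Y114.11
M5
G0 X53.17 Y93.56
M3 S857
G1 X95.24 Y93.56 F1610
G1 X95.24 Y41.42
G1 X53.17 Y41.42
G1 X53.17 Y93.56
M5
G0 X116.72 Y98.55
M3 S857
G1 X54.28 Y45.02 F1610
M5
G0 X69.41 Y124.90
M3 S857
G1 X121.34 Y11.41 F1610
G1 X79.77 Y88.09
G1 X20.70 Y47.04
M5
G0 X0.00 Y0.00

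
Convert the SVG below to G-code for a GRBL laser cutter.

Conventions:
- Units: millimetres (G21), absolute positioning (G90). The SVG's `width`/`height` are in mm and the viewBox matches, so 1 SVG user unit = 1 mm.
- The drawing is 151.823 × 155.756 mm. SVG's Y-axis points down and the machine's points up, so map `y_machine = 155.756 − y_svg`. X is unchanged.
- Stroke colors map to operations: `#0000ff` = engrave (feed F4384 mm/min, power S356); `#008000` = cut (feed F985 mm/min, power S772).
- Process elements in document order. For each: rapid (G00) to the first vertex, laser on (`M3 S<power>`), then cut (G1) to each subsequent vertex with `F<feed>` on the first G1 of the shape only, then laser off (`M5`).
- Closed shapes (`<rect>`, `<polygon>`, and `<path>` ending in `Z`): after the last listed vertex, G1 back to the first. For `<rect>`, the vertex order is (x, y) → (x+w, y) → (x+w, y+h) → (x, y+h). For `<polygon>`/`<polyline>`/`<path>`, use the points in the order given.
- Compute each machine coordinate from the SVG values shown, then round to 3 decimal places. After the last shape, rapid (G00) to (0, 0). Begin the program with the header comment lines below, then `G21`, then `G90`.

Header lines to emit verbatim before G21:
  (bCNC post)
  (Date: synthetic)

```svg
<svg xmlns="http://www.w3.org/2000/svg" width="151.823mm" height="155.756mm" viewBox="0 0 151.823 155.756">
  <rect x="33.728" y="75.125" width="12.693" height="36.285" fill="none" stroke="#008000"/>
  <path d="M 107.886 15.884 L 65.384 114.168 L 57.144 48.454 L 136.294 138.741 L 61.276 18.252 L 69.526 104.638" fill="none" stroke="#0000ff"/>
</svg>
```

1 u = 1 mm; y_m = 155.756 − y.

[1] `<rect>` rectangle, #008000→cut S772 F985: (33.728,80.631) → (46.421,80.631) → (46.421,44.346) → (33.728,44.346) → (33.728,80.631) (closed)

[2] `<path>` open polyline, #0000ff→engrave S356 F4384: (107.886,139.872) → (65.384,41.588) → (57.144,107.302) → (136.294,17.015) → (61.276,137.504) → (69.526,51.118)

(bCNC post)
(Date: synthetic)
G21
G90
G00 X33.728 Y80.631
M3 S772
G1 X46.421 Y80.631 F985
G1 X46.421 Y44.346
G1 X33.728 Y44.346
G1 X33.728 Y80.631
M5
G00 X107.886 Y139.872
M3 S356
G1 X65.384 Y41.588 F4384
G1 X57.144 Y107.302
G1 X136.294 Y17.015
G1 X61.276 Y137.504
G1 X69.526 Y51.118
M5
G00 X0.000 Y0.000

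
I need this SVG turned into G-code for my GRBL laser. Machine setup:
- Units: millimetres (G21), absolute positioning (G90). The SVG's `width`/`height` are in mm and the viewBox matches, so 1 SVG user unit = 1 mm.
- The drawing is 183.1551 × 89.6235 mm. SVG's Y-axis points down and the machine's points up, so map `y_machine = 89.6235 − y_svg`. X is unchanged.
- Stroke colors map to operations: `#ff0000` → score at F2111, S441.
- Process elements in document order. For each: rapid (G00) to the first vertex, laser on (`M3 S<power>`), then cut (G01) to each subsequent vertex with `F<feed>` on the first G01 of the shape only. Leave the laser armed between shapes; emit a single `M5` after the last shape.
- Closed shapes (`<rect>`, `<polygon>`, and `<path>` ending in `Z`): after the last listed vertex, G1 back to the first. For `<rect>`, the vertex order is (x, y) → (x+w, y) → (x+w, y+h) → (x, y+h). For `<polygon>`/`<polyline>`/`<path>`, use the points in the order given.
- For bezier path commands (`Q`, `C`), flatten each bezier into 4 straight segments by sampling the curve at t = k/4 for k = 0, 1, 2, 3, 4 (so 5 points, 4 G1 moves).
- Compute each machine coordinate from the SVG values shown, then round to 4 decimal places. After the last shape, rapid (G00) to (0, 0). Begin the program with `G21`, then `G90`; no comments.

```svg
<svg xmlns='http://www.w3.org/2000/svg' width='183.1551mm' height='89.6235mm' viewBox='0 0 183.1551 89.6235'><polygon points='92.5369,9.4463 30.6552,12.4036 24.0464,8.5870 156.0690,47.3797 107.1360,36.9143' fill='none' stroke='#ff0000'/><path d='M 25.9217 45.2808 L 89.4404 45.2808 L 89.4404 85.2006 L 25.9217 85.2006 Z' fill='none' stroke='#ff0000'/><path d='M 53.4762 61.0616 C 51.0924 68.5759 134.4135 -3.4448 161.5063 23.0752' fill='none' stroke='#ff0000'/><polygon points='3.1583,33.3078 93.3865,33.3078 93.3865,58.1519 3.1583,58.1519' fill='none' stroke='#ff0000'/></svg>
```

G21
G90
G00 X92.5369 Y80.1772
M3 S441
G01 X30.6552 Y77.2199 F2111
G01 X24.0464 Y81.0365
G01 X156.0690 Y42.2438
G01 X107.1360 Y52.7092
G01 X92.5369 Y80.1772
G00 X25.9217 Y44.3427
M3 S441
G01 X89.4404 Y44.3427 F2111
G01 X89.4404 Y4.4229
G01 X25.9217 Y4.4229
G01 X25.9217 Y44.3427
G00 X53.4762 Y28.5619
M3 S441
G01 X65.5403 Y35.0566 F2111
G01 X96.4375 Y54.6822
G01 X132.8616 Y70.7444
G01 X161.5063 Y66.5483
G00 X3.1583 Y56.3157
M3 S441
G01 X93.3865 Y56.3157 F2111
G01 X93.3865 Y31.4716
G01 X3.1583 Y31.4716
G01 X3.1583 Y56.3157
M5
G00 X0.0000 Y0.0000

1 u = 1 mm; y_m = 89.6235 − y.

[1] `<polygon>` closed polygon, #ff0000→score S441 F2111: (92.5369,80.1772) → (30.6552,77.2199) → (24.0464,81.0365) → (156.0690,42.2438) → (107.1360,52.7092) → (92.5369,80.1772) (closed)

[2] `<path>` rectangle, #ff0000→score S441 F2111: (25.9217,44.3427) → (89.4404,44.3427) → (89.4404,4.4229) → (25.9217,4.4229) → (25.9217,44.3427) (closed)

[3] `<path>` cubic bezier, #ff0000→score S441 F2111: (53.4762,28.5619) → (65.5403,35.0566) → (96.4375,54.6822) → (132.8616,70.7444) → (161.5063,66.5483)

[4] `<polygon>` rectangle, #ff0000→score S441 F2111: (3.1583,56.3157) → (93.3865,56.3157) → (93.3865,31.4716) → (3.1583,31.4716) → (3.1583,56.3157) (closed)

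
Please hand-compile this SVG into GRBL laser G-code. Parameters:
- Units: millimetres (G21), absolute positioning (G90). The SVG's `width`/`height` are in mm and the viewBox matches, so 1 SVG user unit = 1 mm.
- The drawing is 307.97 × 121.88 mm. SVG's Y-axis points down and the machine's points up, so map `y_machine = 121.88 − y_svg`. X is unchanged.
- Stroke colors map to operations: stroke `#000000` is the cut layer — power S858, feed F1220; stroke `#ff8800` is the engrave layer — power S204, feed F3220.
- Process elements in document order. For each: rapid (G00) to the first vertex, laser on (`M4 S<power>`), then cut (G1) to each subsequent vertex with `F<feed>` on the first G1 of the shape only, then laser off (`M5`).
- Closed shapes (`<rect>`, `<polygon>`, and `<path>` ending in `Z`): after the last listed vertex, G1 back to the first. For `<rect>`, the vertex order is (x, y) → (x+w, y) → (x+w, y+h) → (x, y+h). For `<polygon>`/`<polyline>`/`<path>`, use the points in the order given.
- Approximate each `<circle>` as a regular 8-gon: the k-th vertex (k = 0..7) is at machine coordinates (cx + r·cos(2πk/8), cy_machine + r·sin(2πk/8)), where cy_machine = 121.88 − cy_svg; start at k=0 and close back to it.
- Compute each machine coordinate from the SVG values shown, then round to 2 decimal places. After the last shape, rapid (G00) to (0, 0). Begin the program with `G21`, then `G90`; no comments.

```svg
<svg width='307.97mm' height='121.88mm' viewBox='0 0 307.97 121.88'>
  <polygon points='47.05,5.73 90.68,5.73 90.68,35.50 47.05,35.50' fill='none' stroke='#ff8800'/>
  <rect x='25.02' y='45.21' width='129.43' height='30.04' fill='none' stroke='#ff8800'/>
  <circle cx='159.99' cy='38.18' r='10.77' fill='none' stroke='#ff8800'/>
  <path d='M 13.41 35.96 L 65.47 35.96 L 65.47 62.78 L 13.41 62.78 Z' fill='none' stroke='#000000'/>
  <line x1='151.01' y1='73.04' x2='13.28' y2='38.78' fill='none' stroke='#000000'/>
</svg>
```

G21
G90
G00 X47.05 Y116.15
M4 S204
G1 X90.68 Y116.15 F3220
G1 X90.68 Y86.38
G1 X47.05 Y86.38
G1 X47.05 Y116.15
M5
G00 X25.02 Y76.67
M4 S204
G1 X154.45 Y76.67 F3220
G1 X154.45 Y46.63
G1 X25.02 Y46.63
G1 X25.02 Y76.67
M5
G00 X170.76 Y83.70
M4 S204
G1 X167.61 Y91.32 F3220
G1 X159.99 Y94.47
G1 X152.37 Y91.32
G1 X149.22 Y83.70
G1 X152.37 Y76.08
G1 X159.99 Y72.93
G1 X167.61 Y76.08
G1 X170.76 Y83.70
M5
G00 X13.41 Y85.92
M4 S858
G1 X65.47 Y85.92 F1220
G1 X65.47 Y59.10
G1 X13.41 Y59.10
G1 X13.41 Y85.92
M5
G00 X151.01 Y48.84
M4 S858
G1 X13.28 Y83.10 F1220
M5
G00 X0.00 Y0.00

1 u = 1 mm; y_m = 121.88 − y.

[1] `<polygon>` rectangle, #ff8800→engrave S204 F3220: (47.05,116.15) → (90.68,116.15) → (90.68,86.38) → (47.05,86.38) → (47.05,116.15) (closed)

[2] `<rect>` rectangle, #ff8800→engrave S204 F3220: (25.02,76.67) → (154.45,76.67) → (154.45,46.63) → (25.02,46.63) → (25.02,76.67) (closed)

[3] `<circle>` circle, #ff8800→engrave S204 F3220: (170.76,83.70) → (167.61,91.32) → (159.99,94.47) → (152.37,91.32) → (149.22,83.70) → (152.37,76.08) → (159.99,72.93) → (167.61,76.08) → (170.76,83.70) (closed)

[4] `<path>` rectangle, #000000→cut S858 F1220: (13.41,85.92) → (65.47,85.92) → (65.47,59.10) → (13.41,59.10) → (13.41,85.92) (closed)

[5] `<line>` line segment, #000000→cut S858 F1220: (151.01,48.84) → (13.28,83.10)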